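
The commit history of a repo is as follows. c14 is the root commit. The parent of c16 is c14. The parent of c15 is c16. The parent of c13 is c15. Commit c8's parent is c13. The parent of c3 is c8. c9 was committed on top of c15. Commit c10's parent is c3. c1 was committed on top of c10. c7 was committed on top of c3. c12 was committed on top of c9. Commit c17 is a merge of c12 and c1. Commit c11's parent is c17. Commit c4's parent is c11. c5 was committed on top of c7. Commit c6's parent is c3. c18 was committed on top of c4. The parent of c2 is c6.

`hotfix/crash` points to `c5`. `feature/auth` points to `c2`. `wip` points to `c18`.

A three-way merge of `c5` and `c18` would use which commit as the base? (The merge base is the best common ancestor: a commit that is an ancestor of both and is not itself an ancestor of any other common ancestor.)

c3

Ancestors of c5: {c13, c14, c15, c16, c3, c5, c7, c8}.
Ancestors of c18: {c1, c10, c11, c12, c13, c14, c15, c16, c17, c18, c3, c4, c8, c9}.
Common ancestors: {c13, c14, c15, c16, c3, c8}.
Among these, c3 is not an ancestor of any other common ancestor — it is the merge base.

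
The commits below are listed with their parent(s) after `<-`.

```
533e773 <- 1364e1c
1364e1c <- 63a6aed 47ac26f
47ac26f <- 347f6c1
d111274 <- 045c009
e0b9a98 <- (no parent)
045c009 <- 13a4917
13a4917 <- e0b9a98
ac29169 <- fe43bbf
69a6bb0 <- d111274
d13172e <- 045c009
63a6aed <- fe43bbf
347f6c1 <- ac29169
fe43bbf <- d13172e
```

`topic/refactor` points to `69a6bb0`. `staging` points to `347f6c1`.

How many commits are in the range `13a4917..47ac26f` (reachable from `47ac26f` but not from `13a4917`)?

6

Reachable from 47ac26f: {045c009, 13a4917, 347f6c1, 47ac26f, ac29169, d13172e, e0b9a98, fe43bbf}.
Reachable from 13a4917: {13a4917, e0b9a98}.
In 47ac26f's history but not 13a4917's: {045c009, 347f6c1, 47ac26f, ac29169, d13172e, fe43bbf} — 6 commits.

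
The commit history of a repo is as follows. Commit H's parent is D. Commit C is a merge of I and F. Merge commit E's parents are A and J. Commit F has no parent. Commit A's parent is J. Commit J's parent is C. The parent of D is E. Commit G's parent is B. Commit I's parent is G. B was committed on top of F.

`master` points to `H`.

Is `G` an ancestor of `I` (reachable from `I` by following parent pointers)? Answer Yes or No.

Yes

Ancestors of I (commits reachable by following parents): {B, F, G, I}.
G is in that set, so it is an ancestor of I.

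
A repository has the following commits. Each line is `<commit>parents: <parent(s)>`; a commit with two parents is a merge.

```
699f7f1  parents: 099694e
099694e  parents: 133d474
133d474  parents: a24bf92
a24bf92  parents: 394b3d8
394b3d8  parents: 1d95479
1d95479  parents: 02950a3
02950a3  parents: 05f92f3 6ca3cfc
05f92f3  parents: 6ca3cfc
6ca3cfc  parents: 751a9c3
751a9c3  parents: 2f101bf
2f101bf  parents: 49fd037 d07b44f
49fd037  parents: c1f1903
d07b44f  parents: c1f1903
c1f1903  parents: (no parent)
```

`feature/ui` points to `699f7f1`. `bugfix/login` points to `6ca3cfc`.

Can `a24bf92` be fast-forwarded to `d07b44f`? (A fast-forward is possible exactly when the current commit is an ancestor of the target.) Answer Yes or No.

No

A fast-forward from a24bf92 to d07b44f is possible iff a24bf92 is an ancestor of d07b44f.
Ancestors of d07b44f: {c1f1903, d07b44f}.
a24bf92 is not among them, so fast-forward is not possible.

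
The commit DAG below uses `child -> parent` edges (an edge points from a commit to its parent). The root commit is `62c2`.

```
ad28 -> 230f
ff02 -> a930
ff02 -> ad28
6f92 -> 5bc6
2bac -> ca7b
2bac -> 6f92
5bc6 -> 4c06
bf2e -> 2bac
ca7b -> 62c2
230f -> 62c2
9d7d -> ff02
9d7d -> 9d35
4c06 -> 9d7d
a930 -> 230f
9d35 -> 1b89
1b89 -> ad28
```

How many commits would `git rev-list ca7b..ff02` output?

Reachable from ff02: {230f, 62c2, a930, ad28, ff02}.
Reachable from ca7b: {62c2, ca7b}.
In ff02's history but not ca7b's: {230f, a930, ad28, ff02} — 4 commits.

4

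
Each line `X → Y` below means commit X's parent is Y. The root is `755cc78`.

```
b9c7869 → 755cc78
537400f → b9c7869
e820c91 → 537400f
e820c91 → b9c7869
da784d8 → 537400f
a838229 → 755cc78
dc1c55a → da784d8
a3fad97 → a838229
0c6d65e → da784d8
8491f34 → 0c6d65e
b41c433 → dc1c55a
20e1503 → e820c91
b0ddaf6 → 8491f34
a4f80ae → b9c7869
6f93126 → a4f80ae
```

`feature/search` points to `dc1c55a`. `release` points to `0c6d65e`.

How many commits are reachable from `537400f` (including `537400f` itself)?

Walking parent pointers from 537400f: reachable set = {537400f, 755cc78, b9c7869}.
That is 3 commits.

3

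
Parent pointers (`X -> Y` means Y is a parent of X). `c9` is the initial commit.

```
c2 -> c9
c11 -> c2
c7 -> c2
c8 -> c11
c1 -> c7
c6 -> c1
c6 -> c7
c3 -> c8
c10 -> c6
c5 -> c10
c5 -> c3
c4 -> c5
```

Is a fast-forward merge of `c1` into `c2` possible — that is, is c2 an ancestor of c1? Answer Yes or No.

Yes

A fast-forward from c2 to c1 is possible iff c2 is an ancestor of c1.
Ancestors of c1: {c1, c2, c7, c9}.
c2 is among them, so fast-forward is possible.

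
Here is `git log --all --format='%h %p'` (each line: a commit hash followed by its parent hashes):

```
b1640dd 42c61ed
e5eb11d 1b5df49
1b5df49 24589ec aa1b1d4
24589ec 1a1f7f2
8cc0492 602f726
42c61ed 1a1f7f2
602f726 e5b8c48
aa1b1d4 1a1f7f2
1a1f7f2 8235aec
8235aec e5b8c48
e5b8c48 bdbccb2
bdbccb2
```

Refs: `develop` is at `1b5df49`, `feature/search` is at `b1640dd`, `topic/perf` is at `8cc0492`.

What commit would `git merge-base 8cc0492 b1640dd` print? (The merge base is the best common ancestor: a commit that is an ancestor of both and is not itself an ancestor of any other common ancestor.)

e5b8c48

Ancestors of 8cc0492: {602f726, 8cc0492, bdbccb2, e5b8c48}.
Ancestors of b1640dd: {1a1f7f2, 42c61ed, 8235aec, b1640dd, bdbccb2, e5b8c48}.
Common ancestors: {bdbccb2, e5b8c48}.
Among these, e5b8c48 is not an ancestor of any other common ancestor — it is the merge base.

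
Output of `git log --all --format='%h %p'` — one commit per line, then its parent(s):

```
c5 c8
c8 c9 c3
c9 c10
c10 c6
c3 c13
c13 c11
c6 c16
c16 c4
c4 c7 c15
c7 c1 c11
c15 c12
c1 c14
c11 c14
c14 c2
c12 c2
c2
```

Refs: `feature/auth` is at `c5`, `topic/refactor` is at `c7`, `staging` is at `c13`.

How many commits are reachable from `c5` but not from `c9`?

4

Reachable from c5: {c1, c10, c11, c12, c13, c14, c15, c16, c2, c3, c4, c5, c6, c7, c8, c9}.
Reachable from c9: {c1, c10, c11, c12, c14, c15, c16, c2, c4, c6, c7, c9}.
In c5's history but not c9's: {c13, c3, c5, c8} — 4 commits.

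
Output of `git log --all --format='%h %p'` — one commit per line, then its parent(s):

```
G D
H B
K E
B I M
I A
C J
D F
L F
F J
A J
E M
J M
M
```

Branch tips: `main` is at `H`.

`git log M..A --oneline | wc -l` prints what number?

2

Reachable from A: {A, J, M}.
Reachable from M: {M}.
In A's history but not M's: {A, J} — 2 commits.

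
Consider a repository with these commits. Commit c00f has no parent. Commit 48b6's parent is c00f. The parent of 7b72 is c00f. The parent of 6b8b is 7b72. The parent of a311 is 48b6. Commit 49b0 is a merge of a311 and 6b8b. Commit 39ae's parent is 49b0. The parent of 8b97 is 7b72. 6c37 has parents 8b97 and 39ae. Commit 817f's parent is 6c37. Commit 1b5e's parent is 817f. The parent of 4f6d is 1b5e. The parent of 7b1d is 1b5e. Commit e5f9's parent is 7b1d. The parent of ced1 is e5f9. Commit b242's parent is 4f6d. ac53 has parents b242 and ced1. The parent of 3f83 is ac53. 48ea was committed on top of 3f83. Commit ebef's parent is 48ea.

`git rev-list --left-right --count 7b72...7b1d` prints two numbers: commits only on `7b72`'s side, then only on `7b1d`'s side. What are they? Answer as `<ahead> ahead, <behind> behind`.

Reachable from 7b72: {7b72, c00f}.
Reachable from 7b1d: {1b5e, 39ae, 48b6, 49b0, 6b8b, 6c37, 7b1d, 7b72, 817f, 8b97, a311, c00f}.
Only in 7b72's history (ahead): {} — 0.
Only in 7b1d's history (behind): {1b5e, 39ae, 48b6, 49b0, 6b8b, 6c37, 7b1d, 817f, 8b97, a311} — 10.

0 ahead, 10 behind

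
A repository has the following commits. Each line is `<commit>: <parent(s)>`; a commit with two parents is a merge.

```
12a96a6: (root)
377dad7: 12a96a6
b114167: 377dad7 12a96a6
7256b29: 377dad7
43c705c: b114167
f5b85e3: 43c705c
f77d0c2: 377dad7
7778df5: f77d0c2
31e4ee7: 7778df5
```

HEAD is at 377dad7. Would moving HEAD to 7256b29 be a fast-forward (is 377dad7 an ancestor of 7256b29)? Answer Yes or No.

Yes

A fast-forward from 377dad7 to 7256b29 is possible iff 377dad7 is an ancestor of 7256b29.
Ancestors of 7256b29: {12a96a6, 377dad7, 7256b29}.
377dad7 is among them, so fast-forward is possible.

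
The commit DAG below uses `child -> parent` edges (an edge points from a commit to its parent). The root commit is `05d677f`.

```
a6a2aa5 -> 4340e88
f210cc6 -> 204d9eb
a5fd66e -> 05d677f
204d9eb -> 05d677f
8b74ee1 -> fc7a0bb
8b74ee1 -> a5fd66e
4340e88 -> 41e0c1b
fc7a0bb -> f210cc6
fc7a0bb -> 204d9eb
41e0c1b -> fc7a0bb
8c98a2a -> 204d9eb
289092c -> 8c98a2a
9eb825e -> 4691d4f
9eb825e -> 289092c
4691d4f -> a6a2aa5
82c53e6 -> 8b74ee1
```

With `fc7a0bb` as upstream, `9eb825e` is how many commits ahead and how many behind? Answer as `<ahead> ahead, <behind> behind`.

7 ahead, 0 behind

Reachable from 9eb825e: {05d677f, 204d9eb, 289092c, 41e0c1b, 4340e88, 4691d4f, 8c98a2a, 9eb825e, a6a2aa5, f210cc6, fc7a0bb}.
Reachable from fc7a0bb: {05d677f, 204d9eb, f210cc6, fc7a0bb}.
Only in 9eb825e's history (ahead): {289092c, 41e0c1b, 4340e88, 4691d4f, 8c98a2a, 9eb825e, a6a2aa5} — 7.
Only in fc7a0bb's history (behind): {} — 0.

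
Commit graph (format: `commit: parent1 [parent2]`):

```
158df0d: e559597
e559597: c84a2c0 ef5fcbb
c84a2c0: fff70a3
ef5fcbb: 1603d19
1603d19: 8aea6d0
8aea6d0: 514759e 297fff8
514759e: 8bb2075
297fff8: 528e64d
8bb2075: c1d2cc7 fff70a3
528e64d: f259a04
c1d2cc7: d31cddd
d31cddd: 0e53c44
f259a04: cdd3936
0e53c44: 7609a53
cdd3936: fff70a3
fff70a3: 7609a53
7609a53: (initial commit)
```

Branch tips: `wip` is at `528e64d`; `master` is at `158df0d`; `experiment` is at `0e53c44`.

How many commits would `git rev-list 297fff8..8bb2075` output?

4

Reachable from 8bb2075: {0e53c44, 7609a53, 8bb2075, c1d2cc7, d31cddd, fff70a3}.
Reachable from 297fff8: {297fff8, 528e64d, 7609a53, cdd3936, f259a04, fff70a3}.
In 8bb2075's history but not 297fff8's: {0e53c44, 8bb2075, c1d2cc7, d31cddd} — 4 commits.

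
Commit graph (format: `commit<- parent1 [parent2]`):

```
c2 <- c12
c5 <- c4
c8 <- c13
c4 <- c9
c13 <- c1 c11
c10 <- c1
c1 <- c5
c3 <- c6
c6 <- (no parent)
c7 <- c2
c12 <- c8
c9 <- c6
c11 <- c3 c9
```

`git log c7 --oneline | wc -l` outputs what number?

Walking parent pointers from c7: reachable set = {c1, c11, c12, c13, c2, c3, c4, c5, c6, c7, c8, c9}.
That is 12 commits.

12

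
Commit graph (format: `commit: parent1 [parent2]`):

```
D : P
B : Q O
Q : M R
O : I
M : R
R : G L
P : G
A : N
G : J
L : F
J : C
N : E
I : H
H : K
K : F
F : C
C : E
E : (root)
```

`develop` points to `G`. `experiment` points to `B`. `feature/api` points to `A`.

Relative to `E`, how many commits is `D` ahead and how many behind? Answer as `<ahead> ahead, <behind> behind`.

Reachable from D: {C, D, E, G, J, P}.
Reachable from E: {E}.
Only in D's history (ahead): {C, D, G, J, P} — 5.
Only in E's history (behind): {} — 0.

5 ahead, 0 behind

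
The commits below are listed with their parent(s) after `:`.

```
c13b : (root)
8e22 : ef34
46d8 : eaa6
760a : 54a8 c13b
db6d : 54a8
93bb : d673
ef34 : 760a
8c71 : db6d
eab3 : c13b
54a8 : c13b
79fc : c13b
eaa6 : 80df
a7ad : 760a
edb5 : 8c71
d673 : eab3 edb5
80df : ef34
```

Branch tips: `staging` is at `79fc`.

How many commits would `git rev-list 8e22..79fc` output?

Reachable from 79fc: {79fc, c13b}.
Reachable from 8e22: {54a8, 760a, 8e22, c13b, ef34}.
In 79fc's history but not 8e22's: {79fc} — 1 commit.

1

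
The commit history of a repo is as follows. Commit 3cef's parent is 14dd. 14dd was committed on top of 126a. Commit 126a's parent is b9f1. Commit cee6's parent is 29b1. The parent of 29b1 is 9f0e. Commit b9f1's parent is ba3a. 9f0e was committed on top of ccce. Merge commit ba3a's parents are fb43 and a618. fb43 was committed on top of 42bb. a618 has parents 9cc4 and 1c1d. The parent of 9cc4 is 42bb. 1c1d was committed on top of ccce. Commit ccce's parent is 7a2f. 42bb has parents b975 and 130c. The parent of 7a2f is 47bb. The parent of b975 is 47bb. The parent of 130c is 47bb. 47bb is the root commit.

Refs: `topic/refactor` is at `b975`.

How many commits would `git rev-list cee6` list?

Walking parent pointers from cee6: reachable set = {29b1, 47bb, 7a2f, 9f0e, ccce, cee6}.
That is 6 commits.

6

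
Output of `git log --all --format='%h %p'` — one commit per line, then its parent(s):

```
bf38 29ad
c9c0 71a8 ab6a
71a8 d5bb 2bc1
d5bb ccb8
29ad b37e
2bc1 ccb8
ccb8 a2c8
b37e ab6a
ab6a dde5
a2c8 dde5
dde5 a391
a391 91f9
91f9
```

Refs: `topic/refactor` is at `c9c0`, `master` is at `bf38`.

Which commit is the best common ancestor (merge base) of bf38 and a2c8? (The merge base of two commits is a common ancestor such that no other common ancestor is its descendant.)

Ancestors of bf38: {29ad, 91f9, a391, ab6a, b37e, bf38, dde5}.
Ancestors of a2c8: {91f9, a2c8, a391, dde5}.
Common ancestors: {91f9, a391, dde5}.
Among these, dde5 is not an ancestor of any other common ancestor — it is the merge base.

dde5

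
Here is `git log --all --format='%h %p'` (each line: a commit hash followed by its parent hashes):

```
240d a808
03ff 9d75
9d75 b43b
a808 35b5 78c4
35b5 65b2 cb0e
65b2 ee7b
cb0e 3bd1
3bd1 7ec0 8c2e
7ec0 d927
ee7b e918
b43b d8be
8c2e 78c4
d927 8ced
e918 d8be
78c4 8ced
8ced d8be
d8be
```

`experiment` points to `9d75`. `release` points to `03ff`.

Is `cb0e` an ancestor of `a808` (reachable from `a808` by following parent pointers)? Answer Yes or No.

Yes

Ancestors of a808 (commits reachable by following parents): {35b5, 3bd1, 65b2, 78c4, 7ec0, 8c2e, 8ced, a808, cb0e, d8be, d927, e918, ee7b}.
cb0e is in that set, so it is an ancestor of a808.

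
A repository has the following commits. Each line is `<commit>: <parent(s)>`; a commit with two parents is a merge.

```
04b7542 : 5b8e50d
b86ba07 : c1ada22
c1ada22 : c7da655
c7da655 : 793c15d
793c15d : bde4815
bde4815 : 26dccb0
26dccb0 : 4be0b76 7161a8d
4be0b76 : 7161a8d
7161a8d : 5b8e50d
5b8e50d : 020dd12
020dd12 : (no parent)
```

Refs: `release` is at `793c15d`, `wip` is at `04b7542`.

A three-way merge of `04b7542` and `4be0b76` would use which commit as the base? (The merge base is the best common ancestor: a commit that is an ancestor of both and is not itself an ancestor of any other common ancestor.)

5b8e50d

Ancestors of 04b7542: {020dd12, 04b7542, 5b8e50d}.
Ancestors of 4be0b76: {020dd12, 4be0b76, 5b8e50d, 7161a8d}.
Common ancestors: {020dd12, 5b8e50d}.
Among these, 5b8e50d is not an ancestor of any other common ancestor — it is the merge base.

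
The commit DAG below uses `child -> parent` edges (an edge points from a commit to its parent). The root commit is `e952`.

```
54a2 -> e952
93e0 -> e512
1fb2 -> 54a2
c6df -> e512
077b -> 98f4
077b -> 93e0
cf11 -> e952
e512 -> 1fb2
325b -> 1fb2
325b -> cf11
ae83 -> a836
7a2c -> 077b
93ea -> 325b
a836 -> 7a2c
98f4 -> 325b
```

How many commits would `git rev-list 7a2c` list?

10

Walking parent pointers from 7a2c: reachable set = {077b, 1fb2, 325b, 54a2, 7a2c, 93e0, 98f4, cf11, e512, e952}.
That is 10 commits.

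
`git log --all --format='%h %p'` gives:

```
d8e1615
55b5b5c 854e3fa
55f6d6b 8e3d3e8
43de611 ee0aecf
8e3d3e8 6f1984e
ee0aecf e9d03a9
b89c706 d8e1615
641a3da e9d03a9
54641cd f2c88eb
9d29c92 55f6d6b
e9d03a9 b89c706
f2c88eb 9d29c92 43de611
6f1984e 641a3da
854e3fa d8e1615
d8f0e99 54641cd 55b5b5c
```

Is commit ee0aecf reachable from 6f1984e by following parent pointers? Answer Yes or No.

Ancestors of 6f1984e: {641a3da, 6f1984e, b89c706, d8e1615, e9d03a9}.
ee0aecf is not in that set, so it is not an ancestor of 6f1984e.

No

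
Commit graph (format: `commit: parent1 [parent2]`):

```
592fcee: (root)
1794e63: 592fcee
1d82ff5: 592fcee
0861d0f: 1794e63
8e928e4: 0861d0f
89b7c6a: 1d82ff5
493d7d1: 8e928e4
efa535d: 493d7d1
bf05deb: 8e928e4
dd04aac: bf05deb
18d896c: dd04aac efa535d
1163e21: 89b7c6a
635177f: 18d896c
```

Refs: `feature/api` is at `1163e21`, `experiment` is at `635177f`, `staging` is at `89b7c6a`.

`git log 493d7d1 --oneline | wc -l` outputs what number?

5

Walking parent pointers from 493d7d1: reachable set = {0861d0f, 1794e63, 493d7d1, 592fcee, 8e928e4}.
That is 5 commits.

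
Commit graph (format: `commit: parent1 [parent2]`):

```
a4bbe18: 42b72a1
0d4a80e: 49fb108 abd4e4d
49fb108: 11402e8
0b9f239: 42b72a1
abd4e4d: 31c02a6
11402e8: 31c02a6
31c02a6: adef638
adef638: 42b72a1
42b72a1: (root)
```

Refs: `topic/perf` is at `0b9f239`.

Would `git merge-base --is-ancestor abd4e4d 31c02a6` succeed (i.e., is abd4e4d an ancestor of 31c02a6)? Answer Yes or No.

Ancestors of 31c02a6: {31c02a6, 42b72a1, adef638}.
abd4e4d is not in that set, so it is not an ancestor of 31c02a6.

No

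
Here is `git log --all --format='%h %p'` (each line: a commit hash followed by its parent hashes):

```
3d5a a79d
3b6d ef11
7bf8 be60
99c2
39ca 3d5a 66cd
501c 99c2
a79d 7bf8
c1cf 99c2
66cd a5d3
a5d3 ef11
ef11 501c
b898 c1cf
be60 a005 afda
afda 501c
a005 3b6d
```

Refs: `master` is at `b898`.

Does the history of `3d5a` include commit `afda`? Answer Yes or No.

Ancestors of 3d5a (commits reachable by following parents): {3b6d, 3d5a, 501c, 7bf8, 99c2, a005, a79d, afda, be60, ef11}.
afda is in that set, so it is an ancestor of 3d5a.

Yes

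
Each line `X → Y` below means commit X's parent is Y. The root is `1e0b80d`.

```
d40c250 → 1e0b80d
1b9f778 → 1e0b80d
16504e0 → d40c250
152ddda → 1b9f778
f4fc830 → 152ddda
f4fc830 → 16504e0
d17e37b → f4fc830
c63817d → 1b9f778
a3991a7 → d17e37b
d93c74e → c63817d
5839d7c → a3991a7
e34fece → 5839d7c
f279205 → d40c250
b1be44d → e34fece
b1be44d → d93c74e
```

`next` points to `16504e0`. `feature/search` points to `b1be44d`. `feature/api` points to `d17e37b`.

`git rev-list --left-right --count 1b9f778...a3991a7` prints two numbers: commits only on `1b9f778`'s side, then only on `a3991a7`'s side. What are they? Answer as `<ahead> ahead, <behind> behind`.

0 ahead, 6 behind

Reachable from 1b9f778: {1b9f778, 1e0b80d}.
Reachable from a3991a7: {152ddda, 16504e0, 1b9f778, 1e0b80d, a3991a7, d17e37b, d40c250, f4fc830}.
Only in 1b9f778's history (ahead): {} — 0.
Only in a3991a7's history (behind): {152ddda, 16504e0, a3991a7, d17e37b, d40c250, f4fc830} — 6.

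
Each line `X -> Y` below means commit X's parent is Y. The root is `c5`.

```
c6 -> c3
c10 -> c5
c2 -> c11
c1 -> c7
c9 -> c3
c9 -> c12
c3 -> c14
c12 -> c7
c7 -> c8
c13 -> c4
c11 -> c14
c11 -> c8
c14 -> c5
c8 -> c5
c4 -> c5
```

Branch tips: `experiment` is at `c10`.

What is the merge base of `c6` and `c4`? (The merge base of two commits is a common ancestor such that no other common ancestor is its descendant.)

Ancestors of c6: {c14, c3, c5, c6}.
Ancestors of c4: {c4, c5}.
Common ancestors: {c5}.
The only common ancestor is c5, so it is the merge base.

c5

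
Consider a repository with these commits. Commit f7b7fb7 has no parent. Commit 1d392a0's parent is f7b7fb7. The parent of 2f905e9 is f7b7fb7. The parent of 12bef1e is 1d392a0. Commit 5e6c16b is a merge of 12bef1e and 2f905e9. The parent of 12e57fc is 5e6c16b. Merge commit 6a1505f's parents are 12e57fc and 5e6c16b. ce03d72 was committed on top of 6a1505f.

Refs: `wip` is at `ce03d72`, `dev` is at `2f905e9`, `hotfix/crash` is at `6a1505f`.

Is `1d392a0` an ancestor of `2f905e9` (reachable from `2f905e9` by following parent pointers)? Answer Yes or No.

Ancestors of 2f905e9: {2f905e9, f7b7fb7}.
1d392a0 is not in that set, so it is not an ancestor of 2f905e9.

No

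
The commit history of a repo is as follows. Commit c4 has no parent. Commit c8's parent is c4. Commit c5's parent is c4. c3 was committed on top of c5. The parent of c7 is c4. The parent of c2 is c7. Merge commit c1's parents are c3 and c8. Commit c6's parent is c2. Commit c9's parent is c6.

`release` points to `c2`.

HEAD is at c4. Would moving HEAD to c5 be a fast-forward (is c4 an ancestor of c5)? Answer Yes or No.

Yes

A fast-forward from c4 to c5 is possible iff c4 is an ancestor of c5.
Ancestors of c5: {c4, c5}.
c4 is among them, so fast-forward is possible.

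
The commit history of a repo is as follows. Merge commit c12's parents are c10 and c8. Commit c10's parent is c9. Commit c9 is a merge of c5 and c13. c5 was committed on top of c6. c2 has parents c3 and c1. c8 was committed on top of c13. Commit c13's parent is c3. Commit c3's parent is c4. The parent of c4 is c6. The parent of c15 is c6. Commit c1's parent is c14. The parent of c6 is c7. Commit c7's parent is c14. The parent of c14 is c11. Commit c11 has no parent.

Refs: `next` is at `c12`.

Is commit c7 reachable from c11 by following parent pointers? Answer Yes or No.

Ancestors of c11: {c11}.
c7 is not in that set, so it is not an ancestor of c11.

No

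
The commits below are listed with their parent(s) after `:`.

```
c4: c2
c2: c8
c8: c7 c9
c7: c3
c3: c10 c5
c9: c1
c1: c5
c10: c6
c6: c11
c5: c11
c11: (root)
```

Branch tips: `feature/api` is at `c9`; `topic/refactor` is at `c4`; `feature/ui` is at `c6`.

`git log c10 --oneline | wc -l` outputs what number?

3

Walking parent pointers from c10: reachable set = {c10, c11, c6}.
That is 3 commits.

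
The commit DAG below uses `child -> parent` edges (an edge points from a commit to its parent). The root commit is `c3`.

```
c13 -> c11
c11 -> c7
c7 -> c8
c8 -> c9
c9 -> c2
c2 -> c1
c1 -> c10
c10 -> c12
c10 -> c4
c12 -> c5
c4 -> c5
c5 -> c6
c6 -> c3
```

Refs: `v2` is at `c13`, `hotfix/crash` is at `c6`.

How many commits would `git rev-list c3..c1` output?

Reachable from c1: {c1, c10, c12, c3, c4, c5, c6}.
Reachable from c3: {c3}.
In c1's history but not c3's: {c1, c10, c12, c4, c5, c6} — 6 commits.

6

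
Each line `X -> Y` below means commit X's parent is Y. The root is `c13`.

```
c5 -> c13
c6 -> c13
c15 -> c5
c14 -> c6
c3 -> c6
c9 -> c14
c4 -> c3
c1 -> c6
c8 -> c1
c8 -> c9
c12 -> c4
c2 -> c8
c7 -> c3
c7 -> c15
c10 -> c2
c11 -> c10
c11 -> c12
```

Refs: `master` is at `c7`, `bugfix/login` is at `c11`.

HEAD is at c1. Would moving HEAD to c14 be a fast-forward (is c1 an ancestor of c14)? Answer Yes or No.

A fast-forward from c1 to c14 is possible iff c1 is an ancestor of c14.
Ancestors of c14: {c13, c14, c6}.
c1 is not among them, so fast-forward is not possible.

No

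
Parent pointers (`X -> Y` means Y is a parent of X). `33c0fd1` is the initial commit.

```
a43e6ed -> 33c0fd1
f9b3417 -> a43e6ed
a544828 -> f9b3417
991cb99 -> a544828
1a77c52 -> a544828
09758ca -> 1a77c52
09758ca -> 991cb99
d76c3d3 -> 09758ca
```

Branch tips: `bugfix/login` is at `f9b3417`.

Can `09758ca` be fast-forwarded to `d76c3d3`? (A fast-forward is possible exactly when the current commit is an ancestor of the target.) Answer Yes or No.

A fast-forward from 09758ca to d76c3d3 is possible iff 09758ca is an ancestor of d76c3d3.
Ancestors of d76c3d3: {09758ca, 1a77c52, 33c0fd1, 991cb99, a43e6ed, a544828, d76c3d3, f9b3417}.
09758ca is among them, so fast-forward is possible.

Yes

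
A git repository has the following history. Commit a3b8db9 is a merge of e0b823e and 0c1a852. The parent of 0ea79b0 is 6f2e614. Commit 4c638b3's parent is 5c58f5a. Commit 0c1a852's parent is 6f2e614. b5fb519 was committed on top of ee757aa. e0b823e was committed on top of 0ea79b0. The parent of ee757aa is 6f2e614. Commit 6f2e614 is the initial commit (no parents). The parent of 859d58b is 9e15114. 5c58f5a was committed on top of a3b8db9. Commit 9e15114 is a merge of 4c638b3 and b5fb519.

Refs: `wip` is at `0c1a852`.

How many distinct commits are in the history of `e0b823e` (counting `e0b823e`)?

3

Walking parent pointers from e0b823e: reachable set = {0ea79b0, 6f2e614, e0b823e}.
That is 3 commits.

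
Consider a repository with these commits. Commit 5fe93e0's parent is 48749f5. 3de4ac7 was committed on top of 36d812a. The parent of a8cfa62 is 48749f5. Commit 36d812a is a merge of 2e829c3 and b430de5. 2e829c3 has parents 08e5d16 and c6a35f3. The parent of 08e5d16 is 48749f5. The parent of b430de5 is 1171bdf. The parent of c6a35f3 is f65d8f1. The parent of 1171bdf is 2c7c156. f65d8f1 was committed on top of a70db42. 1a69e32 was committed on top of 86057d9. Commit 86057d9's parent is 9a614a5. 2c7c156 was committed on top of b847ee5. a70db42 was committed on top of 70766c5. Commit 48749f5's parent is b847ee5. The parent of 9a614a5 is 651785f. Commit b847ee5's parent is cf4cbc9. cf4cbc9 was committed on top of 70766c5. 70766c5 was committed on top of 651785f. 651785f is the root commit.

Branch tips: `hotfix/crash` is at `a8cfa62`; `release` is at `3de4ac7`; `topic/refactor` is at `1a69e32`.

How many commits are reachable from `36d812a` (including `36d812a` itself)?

14

Walking parent pointers from 36d812a: reachable set = {08e5d16, 1171bdf, 2c7c156, 2e829c3, 36d812a, 48749f5, 651785f, 70766c5, a70db42, b430de5, b847ee5, c6a35f3, cf4cbc9, f65d8f1}.
That is 14 commits.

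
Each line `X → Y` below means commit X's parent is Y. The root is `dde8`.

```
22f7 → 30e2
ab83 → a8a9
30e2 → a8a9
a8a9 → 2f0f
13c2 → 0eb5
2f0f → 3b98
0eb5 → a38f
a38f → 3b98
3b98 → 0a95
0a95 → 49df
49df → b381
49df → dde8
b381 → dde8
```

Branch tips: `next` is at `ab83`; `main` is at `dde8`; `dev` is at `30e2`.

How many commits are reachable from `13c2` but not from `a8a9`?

Reachable from 13c2: {0a95, 0eb5, 13c2, 3b98, 49df, a38f, b381, dde8}.
Reachable from a8a9: {0a95, 2f0f, 3b98, 49df, a8a9, b381, dde8}.
In 13c2's history but not a8a9's: {0eb5, 13c2, a38f} — 3 commits.

3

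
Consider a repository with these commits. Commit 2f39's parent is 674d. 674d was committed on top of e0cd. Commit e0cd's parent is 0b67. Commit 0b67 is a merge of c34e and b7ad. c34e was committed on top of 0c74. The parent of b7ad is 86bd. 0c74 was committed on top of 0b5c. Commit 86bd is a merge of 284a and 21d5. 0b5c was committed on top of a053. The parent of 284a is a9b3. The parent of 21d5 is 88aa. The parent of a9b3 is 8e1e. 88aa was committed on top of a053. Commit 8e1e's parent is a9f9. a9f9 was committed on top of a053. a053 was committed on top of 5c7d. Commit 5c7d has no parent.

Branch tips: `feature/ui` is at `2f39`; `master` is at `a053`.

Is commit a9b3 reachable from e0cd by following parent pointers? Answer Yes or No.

Ancestors of e0cd (commits reachable by following parents): {0b5c, 0b67, 0c74, 21d5, 284a, 5c7d, 86bd, 88aa, 8e1e, a053, a9b3, a9f9, b7ad, c34e, e0cd}.
a9b3 is in that set, so it is an ancestor of e0cd.

Yes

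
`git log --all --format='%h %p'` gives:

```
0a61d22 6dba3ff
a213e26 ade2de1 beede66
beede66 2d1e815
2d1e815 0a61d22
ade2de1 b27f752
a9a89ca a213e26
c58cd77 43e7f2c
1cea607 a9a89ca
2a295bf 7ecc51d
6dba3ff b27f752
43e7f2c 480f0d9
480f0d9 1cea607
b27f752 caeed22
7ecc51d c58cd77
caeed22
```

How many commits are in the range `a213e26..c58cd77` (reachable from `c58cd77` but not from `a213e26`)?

Reachable from c58cd77: {0a61d22, 1cea607, 2d1e815, 43e7f2c, 480f0d9, 6dba3ff, a213e26, a9a89ca, ade2de1, b27f752, beede66, c58cd77, caeed22}.
Reachable from a213e26: {0a61d22, 2d1e815, 6dba3ff, a213e26, ade2de1, b27f752, beede66, caeed22}.
In c58cd77's history but not a213e26's: {1cea607, 43e7f2c, 480f0d9, a9a89ca, c58cd77} — 5 commits.

5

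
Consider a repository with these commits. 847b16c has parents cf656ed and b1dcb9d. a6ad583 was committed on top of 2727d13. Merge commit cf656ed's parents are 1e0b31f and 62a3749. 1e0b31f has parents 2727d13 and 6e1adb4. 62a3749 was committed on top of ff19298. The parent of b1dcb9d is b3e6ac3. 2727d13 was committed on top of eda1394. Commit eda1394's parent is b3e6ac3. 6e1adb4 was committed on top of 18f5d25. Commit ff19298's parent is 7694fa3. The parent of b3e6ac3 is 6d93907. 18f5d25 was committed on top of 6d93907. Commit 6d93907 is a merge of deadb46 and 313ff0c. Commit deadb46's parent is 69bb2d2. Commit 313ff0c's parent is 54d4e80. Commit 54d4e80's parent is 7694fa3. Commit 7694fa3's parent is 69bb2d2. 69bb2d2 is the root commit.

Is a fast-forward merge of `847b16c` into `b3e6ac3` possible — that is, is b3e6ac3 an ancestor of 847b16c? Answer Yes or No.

Yes

A fast-forward from b3e6ac3 to 847b16c is possible iff b3e6ac3 is an ancestor of 847b16c.
Ancestors of 847b16c: {18f5d25, 1e0b31f, 2727d13, 313ff0c, 54d4e80, 62a3749, 69bb2d2, 6d93907, 6e1adb4, 7694fa3, 847b16c, b1dcb9d, b3e6ac3, cf656ed, deadb46, eda1394, ff19298}.
b3e6ac3 is among them, so fast-forward is possible.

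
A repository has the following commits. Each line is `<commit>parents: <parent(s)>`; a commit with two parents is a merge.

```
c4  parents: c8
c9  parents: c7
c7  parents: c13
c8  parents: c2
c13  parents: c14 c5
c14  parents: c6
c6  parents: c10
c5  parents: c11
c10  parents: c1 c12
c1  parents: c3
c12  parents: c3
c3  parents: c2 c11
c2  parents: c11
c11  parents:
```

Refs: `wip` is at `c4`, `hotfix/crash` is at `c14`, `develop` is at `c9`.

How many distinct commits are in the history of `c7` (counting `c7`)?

Walking parent pointers from c7: reachable set = {c1, c10, c11, c12, c13, c14, c2, c3, c5, c6, c7}.
That is 11 commits.

11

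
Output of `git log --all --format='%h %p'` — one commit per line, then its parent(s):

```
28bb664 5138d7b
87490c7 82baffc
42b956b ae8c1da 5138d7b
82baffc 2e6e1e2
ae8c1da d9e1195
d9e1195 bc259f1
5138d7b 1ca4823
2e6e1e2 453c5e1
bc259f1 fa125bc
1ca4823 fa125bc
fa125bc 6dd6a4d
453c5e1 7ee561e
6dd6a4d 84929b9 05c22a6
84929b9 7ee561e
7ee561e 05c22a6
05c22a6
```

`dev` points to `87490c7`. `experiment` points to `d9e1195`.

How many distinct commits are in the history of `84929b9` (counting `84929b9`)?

3

Walking parent pointers from 84929b9: reachable set = {05c22a6, 7ee561e, 84929b9}.
That is 3 commits.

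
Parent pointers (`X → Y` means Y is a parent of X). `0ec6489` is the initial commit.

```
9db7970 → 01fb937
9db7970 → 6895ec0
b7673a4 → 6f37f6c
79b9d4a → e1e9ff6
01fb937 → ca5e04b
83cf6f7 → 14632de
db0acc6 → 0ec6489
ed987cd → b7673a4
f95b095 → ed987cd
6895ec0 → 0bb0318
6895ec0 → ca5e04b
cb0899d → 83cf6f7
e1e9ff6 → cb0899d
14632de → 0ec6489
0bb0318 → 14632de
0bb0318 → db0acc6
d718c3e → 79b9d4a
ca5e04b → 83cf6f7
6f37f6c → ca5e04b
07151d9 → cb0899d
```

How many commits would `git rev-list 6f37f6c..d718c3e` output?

4

Reachable from d718c3e: {0ec6489, 14632de, 79b9d4a, 83cf6f7, cb0899d, d718c3e, e1e9ff6}.
Reachable from 6f37f6c: {0ec6489, 14632de, 6f37f6c, 83cf6f7, ca5e04b}.
In d718c3e's history but not 6f37f6c's: {79b9d4a, cb0899d, d718c3e, e1e9ff6} — 4 commits.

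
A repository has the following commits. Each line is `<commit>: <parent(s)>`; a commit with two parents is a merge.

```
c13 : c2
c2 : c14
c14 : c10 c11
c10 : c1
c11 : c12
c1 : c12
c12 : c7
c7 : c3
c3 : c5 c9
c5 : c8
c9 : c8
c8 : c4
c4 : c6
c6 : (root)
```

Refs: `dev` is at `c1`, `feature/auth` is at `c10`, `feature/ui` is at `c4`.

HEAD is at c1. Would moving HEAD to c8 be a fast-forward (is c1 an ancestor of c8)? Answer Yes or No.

A fast-forward from c1 to c8 is possible iff c1 is an ancestor of c8.
Ancestors of c8: {c4, c6, c8}.
c1 is not among them, so fast-forward is not possible.

No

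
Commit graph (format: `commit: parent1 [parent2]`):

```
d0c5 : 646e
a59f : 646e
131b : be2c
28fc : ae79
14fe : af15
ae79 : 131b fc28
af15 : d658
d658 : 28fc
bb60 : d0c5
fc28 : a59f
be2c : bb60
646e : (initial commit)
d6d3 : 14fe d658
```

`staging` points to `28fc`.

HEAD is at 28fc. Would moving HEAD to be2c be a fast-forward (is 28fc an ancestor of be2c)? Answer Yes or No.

No

A fast-forward from 28fc to be2c is possible iff 28fc is an ancestor of be2c.
Ancestors of be2c: {646e, bb60, be2c, d0c5}.
28fc is not among them, so fast-forward is not possible.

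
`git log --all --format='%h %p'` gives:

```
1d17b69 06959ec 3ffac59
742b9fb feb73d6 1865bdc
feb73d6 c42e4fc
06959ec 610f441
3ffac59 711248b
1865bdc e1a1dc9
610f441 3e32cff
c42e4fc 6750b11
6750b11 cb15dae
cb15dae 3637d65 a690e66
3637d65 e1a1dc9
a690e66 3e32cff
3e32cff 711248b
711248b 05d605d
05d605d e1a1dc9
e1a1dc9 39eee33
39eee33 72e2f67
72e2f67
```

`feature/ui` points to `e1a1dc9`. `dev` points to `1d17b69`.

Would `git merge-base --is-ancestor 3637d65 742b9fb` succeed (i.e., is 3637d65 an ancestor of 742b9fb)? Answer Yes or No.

Yes

Ancestors of 742b9fb (commits reachable by following parents): {05d605d, 1865bdc, 3637d65, 39eee33, 3e32cff, 6750b11, 711248b, 72e2f67, 742b9fb, a690e66, c42e4fc, cb15dae, e1a1dc9, feb73d6}.
3637d65 is in that set, so it is an ancestor of 742b9fb.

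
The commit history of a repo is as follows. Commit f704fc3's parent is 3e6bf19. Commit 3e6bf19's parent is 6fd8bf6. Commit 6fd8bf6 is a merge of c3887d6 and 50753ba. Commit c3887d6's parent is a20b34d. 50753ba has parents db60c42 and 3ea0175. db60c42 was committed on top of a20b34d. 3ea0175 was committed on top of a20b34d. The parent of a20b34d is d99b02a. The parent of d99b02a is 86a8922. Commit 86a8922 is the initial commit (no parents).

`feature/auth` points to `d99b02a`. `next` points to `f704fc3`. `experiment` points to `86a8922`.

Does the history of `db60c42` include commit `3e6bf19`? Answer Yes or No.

Ancestors of db60c42: {86a8922, a20b34d, d99b02a, db60c42}.
3e6bf19 is not in that set, so it is not an ancestor of db60c42.

No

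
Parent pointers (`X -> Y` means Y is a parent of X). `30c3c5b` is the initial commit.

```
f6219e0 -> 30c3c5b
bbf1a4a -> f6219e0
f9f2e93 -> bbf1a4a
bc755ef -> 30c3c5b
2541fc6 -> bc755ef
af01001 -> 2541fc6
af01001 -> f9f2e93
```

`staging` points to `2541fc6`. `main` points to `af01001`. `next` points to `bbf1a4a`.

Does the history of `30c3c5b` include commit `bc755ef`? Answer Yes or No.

No

Ancestors of 30c3c5b: {30c3c5b}.
bc755ef is not in that set, so it is not an ancestor of 30c3c5b.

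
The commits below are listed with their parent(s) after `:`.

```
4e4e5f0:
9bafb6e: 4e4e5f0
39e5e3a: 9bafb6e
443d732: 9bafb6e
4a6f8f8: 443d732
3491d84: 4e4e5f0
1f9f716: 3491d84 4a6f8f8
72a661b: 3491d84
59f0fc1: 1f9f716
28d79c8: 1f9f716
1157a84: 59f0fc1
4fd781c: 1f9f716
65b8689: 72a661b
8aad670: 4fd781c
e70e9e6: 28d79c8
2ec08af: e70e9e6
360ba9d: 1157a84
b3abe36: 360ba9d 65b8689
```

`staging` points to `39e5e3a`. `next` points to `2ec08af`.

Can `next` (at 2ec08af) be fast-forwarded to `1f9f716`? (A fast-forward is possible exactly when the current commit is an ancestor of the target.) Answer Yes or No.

No

A fast-forward from 2ec08af to 1f9f716 is possible iff 2ec08af is an ancestor of 1f9f716.
Ancestors of 1f9f716: {1f9f716, 3491d84, 443d732, 4a6f8f8, 4e4e5f0, 9bafb6e}.
2ec08af is not among them, so fast-forward is not possible.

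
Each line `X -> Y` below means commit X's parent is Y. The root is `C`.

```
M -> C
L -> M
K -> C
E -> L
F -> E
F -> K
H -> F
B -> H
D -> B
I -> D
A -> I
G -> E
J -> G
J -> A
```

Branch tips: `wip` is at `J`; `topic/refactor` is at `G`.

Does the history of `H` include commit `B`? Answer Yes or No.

No

Ancestors of H: {C, E, F, H, K, L, M}.
B is not in that set, so it is not an ancestor of H.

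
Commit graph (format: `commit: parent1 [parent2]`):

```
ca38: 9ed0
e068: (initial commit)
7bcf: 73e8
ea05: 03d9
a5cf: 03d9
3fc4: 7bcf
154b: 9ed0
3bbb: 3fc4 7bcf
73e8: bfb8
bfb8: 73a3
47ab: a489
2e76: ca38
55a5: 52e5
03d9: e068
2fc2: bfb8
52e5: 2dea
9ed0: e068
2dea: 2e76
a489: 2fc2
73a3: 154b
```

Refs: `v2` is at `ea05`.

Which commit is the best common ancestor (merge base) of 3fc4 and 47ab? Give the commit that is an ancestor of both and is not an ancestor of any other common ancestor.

bfb8

Ancestors of 3fc4: {154b, 3fc4, 73a3, 73e8, 7bcf, 9ed0, bfb8, e068}.
Ancestors of 47ab: {154b, 2fc2, 47ab, 73a3, 9ed0, a489, bfb8, e068}.
Common ancestors: {154b, 73a3, 9ed0, bfb8, e068}.
Among these, bfb8 is not an ancestor of any other common ancestor — it is the merge base.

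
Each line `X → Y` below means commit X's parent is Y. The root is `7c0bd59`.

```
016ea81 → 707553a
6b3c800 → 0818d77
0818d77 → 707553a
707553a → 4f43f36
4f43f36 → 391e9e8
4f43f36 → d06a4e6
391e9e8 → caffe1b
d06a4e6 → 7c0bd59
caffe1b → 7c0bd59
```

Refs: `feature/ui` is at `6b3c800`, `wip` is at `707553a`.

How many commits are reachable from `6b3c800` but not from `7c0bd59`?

7

Reachable from 6b3c800: {0818d77, 391e9e8, 4f43f36, 6b3c800, 707553a, 7c0bd59, caffe1b, d06a4e6}.
Reachable from 7c0bd59: {7c0bd59}.
In 6b3c800's history but not 7c0bd59's: {0818d77, 391e9e8, 4f43f36, 6b3c800, 707553a, caffe1b, d06a4e6} — 7 commits.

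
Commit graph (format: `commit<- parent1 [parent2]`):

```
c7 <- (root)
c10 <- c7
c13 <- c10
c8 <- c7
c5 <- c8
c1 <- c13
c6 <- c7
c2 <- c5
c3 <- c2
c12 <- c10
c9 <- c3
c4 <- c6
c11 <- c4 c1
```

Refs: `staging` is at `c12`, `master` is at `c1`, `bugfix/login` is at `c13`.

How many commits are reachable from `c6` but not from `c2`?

Reachable from c6: {c6, c7}.
Reachable from c2: {c2, c5, c7, c8}.
In c6's history but not c2's: {c6} — 1 commit.

1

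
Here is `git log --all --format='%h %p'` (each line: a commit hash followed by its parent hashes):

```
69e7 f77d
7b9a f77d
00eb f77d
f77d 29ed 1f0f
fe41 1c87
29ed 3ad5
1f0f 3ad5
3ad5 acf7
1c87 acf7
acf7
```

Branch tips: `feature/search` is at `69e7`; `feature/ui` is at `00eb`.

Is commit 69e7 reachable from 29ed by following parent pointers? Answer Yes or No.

No

Ancestors of 29ed: {29ed, 3ad5, acf7}.
69e7 is not in that set, so it is not an ancestor of 29ed.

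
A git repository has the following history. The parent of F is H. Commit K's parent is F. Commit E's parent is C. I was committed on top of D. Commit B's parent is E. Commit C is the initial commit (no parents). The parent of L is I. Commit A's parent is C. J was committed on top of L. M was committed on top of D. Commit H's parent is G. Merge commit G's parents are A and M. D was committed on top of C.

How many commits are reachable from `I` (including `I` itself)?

Walking parent pointers from I: reachable set = {C, D, I}.
That is 3 commits.

3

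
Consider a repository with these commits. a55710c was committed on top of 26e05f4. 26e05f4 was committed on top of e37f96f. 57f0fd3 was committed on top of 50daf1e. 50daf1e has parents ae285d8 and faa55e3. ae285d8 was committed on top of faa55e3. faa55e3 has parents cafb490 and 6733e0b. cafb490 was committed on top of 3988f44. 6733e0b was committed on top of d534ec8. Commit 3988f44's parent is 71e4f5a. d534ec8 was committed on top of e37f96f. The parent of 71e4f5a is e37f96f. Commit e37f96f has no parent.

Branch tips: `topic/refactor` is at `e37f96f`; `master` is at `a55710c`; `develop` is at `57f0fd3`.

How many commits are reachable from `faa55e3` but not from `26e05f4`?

6

Reachable from faa55e3: {3988f44, 6733e0b, 71e4f5a, cafb490, d534ec8, e37f96f, faa55e3}.
Reachable from 26e05f4: {26e05f4, e37f96f}.
In faa55e3's history but not 26e05f4's: {3988f44, 6733e0b, 71e4f5a, cafb490, d534ec8, faa55e3} — 6 commits.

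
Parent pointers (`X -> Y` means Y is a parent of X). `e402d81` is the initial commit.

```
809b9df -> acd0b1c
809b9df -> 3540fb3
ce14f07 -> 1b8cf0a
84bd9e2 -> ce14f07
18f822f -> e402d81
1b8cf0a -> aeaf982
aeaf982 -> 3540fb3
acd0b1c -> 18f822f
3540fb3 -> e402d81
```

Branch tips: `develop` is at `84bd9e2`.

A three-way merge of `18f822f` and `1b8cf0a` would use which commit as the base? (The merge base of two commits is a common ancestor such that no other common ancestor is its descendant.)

e402d81

Ancestors of 18f822f: {18f822f, e402d81}.
Ancestors of 1b8cf0a: {1b8cf0a, 3540fb3, aeaf982, e402d81}.
Common ancestors: {e402d81}.
The only common ancestor is e402d81, so it is the merge base.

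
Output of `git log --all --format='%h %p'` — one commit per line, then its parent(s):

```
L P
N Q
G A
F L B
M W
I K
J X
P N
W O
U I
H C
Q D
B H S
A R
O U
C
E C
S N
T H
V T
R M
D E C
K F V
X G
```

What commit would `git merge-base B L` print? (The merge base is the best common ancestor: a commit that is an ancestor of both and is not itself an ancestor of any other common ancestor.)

Ancestors of B: {B, C, D, E, H, N, Q, S}.
Ancestors of L: {C, D, E, L, N, P, Q}.
Common ancestors: {C, D, E, N, Q}.
Among these, N is not an ancestor of any other common ancestor — it is the merge base.

N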